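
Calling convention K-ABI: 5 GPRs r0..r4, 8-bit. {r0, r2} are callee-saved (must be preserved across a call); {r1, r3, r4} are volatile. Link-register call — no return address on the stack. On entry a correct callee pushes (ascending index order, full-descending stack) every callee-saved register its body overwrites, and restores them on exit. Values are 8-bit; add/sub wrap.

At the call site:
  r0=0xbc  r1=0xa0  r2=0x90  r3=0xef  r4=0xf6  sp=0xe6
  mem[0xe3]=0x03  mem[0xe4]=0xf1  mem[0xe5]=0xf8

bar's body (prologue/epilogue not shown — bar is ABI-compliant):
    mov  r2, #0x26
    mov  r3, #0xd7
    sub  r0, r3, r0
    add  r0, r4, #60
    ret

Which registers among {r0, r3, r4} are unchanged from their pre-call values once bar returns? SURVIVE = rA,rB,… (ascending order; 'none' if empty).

SURVIVE = r0,r4

prologue: push r0 -> mem[0xe5]=0xbc, sp=0xe5
prologue: push r2 -> mem[0xe4]=0x90, sp=0xe4
body[0] mov  r2, #0x26 -> r2=0x26
body[1] mov  r3, #0xd7 -> r3=0xd7
body[2] sub  r0, r3, r0 -> r0=0x1b
body[3] add  r0, r4, #60 -> r0=0x32
epilogue: pop r2=0x90, sp=0xe5
epilogue: pop r0=0xbc, sp=0xe6
r0: callee-saved, written=True
r3: caller-saved, written=True
r4: caller-saved, written=False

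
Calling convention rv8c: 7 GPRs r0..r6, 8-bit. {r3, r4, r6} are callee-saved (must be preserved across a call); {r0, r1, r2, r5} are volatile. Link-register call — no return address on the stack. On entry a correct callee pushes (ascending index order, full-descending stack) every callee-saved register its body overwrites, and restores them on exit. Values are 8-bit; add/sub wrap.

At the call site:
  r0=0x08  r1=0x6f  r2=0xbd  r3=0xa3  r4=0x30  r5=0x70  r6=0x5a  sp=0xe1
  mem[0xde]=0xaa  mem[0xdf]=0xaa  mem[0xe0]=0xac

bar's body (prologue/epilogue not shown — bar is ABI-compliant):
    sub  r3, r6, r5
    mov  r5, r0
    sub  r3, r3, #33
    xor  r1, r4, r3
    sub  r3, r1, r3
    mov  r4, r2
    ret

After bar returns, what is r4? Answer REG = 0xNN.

REG = 0x30

prologue: push r3 -> mem[0xe0]=0xa3, sp=0xe0
prologue: push r4 -> mem[0xdf]=0x30, sp=0xdf
body[0] sub  r3, r6, r5 -> r3=0xea
body[1] mov  r5, r0 -> r5=0x08
body[2] sub  r3, r3, #33 -> r3=0xc9
body[3] xor  r1, r4, r3 -> r1=0xf9
body[4] sub  r3, r1, r3 -> r3=0x30
body[5] mov  r4, r2 -> r4=0xbd
epilogue: pop r4=0x30, sp=0xe0
epilogue: pop r3=0xa3, sp=0xe1
r4 is callee-saved -> restored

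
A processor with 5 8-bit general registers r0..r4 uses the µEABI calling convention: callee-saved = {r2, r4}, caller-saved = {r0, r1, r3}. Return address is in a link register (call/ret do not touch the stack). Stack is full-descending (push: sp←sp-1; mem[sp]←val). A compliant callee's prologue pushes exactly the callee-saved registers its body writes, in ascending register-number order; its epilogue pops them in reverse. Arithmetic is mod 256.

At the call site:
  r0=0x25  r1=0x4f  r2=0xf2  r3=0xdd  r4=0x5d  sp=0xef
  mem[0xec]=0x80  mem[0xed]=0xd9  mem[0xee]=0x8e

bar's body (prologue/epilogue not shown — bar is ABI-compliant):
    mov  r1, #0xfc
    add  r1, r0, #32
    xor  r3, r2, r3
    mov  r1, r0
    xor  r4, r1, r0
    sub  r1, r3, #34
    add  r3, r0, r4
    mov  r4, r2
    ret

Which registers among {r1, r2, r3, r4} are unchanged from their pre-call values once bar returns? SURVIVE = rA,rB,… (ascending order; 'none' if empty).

SURVIVE = r2,r4

prologue: push r4 → mem[0xee]=0x5d, sp=0xee
body[0] mov  r1, #0xfc → r1=0xfc
body[1] add  r1, r0, #32 → r1=0x45
body[2] xor  r3, r2, r3 → r3=0x2f
body[3] mov  r1, r0 → r1=0x25
body[4] xor  r4, r1, r0 → r4=0x00
body[5] sub  r1, r3, #34 → r1=0x0d
body[6] add  r3, r0, r4 → r3=0x25
body[7] mov  r4, r2 → r4=0xf2
epilogue: pop r4=0x5d, sp=0xef
r1: caller-saved, written=True
r2: callee-saved, written=False
r3: caller-saved, written=True
r4: callee-saved, written=True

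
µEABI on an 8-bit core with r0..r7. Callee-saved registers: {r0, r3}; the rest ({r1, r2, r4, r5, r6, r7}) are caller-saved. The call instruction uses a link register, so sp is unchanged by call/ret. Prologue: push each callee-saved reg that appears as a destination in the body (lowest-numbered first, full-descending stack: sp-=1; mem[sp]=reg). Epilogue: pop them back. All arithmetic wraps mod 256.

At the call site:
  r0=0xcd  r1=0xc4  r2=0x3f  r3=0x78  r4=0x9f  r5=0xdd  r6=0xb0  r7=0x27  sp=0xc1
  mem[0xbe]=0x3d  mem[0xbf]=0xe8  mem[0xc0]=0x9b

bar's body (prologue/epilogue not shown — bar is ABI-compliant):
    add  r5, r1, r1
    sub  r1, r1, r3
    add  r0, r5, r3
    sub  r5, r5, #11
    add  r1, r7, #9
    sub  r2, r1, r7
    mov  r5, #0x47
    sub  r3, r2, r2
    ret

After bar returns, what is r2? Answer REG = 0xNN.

REG = 0x09

prologue: push r0 → mem[0xc0]=0xcd, sp=0xc0
prologue: push r3 → mem[0xbf]=0x78, sp=0xbf
body[0] add  r5, r1, r1 → r5=0x88
body[1] sub  r1, r1, r3 → r1=0x4c
body[2] add  r0, r5, r3 → r0=0x00
body[3] sub  r5, r5, #11 → r5=0x7d
body[4] add  r1, r7, #9 → r1=0x30
body[5] sub  r2, r1, r7 → r2=0x09
body[6] mov  r5, #0x47 → r5=0x47
body[7] sub  r3, r2, r2 → r3=0x00
epilogue: pop r3=0x78, sp=0xc0
epilogue: pop r0=0xcd, sp=0xc1
r2 is caller-saved → body value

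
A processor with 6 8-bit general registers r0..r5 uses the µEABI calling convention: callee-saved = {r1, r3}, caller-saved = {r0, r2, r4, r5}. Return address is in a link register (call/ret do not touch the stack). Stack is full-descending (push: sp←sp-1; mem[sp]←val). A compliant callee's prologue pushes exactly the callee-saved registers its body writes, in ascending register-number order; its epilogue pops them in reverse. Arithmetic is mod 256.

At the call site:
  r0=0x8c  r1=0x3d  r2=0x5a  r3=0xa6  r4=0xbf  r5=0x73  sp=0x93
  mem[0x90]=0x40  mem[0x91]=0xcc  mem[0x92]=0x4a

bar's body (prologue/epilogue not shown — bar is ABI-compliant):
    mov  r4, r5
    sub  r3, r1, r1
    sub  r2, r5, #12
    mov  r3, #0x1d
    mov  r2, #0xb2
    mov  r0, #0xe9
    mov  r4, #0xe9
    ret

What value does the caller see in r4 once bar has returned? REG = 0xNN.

REG = 0xe9

prologue: push r3 -> mem[0x92]=0xa6, sp=0x92
body[0] mov  r4, r5 -> r4=0x73
body[1] sub  r3, r1, r1 -> r3=0x00
body[2] sub  r2, r5, #12 -> r2=0x67
body[3] mov  r3, #0x1d -> r3=0x1d
body[4] mov  r2, #0xb2 -> r2=0xb2
body[5] mov  r0, #0xe9 -> r0=0xe9
body[6] mov  r4, #0xe9 -> r4=0xe9
epilogue: pop r3=0xa6, sp=0x93
r4 is caller-saved -> body value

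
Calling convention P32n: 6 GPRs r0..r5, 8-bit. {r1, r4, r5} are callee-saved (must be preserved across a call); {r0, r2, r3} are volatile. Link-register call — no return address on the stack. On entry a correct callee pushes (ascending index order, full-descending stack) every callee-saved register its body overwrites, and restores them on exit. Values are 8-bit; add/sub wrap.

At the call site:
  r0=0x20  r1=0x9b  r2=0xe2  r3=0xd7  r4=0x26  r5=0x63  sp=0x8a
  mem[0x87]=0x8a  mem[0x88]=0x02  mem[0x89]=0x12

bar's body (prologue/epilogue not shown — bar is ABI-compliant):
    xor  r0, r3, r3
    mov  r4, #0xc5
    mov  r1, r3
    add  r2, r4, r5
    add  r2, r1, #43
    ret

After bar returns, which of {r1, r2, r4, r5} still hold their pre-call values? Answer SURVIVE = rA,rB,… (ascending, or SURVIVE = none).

prologue: push r1 -> mem[0x89]=0x9b, sp=0x89
prologue: push r4 -> mem[0x88]=0x26, sp=0x88
body[0] xor  r0, r3, r3 -> r0=0x00
body[1] mov  r4, #0xc5 -> r4=0xc5
body[2] mov  r1, r3 -> r1=0xd7
body[3] add  r2, r4, r5 -> r2=0x28
body[4] add  r2, r1, #43 -> r2=0x02
epilogue: pop r4=0x26, sp=0x89
epilogue: pop r1=0x9b, sp=0x8a
r1: callee-saved, written=True
r2: caller-saved, written=True
r4: callee-saved, written=True
r5: callee-saved, written=False

SURVIVE = r1,r4,r5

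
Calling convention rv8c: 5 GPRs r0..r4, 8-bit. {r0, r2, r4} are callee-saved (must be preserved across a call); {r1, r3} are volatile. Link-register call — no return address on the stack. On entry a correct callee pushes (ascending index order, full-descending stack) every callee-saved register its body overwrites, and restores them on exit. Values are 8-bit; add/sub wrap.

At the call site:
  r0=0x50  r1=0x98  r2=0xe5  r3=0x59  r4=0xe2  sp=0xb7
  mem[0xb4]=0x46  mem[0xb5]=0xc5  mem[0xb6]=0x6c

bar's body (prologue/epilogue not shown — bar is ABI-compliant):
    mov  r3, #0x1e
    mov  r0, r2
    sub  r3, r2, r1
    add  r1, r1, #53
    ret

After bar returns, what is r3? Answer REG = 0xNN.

prologue: push r0 -> mem[0xb6]=0x50, sp=0xb6
body[0] mov  r3, #0x1e -> r3=0x1e
body[1] mov  r0, r2 -> r0=0xe5
body[2] sub  r3, r2, r1 -> r3=0x4d
body[3] add  r1, r1, #53 -> r1=0xcd
epilogue: pop r0=0x50, sp=0xb7
r3 is caller-saved -> body value

REG = 0x4d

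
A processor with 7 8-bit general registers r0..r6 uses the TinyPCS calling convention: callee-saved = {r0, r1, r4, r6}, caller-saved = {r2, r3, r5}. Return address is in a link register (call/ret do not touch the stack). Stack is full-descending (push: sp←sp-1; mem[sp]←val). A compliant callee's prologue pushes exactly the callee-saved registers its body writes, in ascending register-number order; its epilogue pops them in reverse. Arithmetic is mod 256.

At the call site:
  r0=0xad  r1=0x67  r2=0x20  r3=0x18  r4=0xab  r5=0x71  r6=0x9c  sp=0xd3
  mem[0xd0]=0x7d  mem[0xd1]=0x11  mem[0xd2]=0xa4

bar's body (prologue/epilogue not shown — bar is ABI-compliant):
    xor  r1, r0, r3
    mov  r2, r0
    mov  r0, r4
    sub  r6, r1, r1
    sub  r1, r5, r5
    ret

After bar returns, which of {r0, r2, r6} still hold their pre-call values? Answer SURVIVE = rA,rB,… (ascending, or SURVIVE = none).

SURVIVE = r0,r6

prologue: push r0 → mem[0xd2]=0xad, sp=0xd2
prologue: push r1 → mem[0xd1]=0x67, sp=0xd1
prologue: push r6 → mem[0xd0]=0x9c, sp=0xd0
body[0] xor  r1, r0, r3 → r1=0xb5
body[1] mov  r2, r0 → r2=0xad
body[2] mov  r0, r4 → r0=0xab
body[3] sub  r6, r1, r1 → r6=0x00
body[4] sub  r1, r5, r5 → r1=0x00
epilogue: pop r6=0x9c, sp=0xd1
epilogue: pop r1=0x67, sp=0xd2
epilogue: pop r0=0xad, sp=0xd3
r0: callee-saved, written=True
r2: caller-saved, written=True
r6: callee-saved, written=True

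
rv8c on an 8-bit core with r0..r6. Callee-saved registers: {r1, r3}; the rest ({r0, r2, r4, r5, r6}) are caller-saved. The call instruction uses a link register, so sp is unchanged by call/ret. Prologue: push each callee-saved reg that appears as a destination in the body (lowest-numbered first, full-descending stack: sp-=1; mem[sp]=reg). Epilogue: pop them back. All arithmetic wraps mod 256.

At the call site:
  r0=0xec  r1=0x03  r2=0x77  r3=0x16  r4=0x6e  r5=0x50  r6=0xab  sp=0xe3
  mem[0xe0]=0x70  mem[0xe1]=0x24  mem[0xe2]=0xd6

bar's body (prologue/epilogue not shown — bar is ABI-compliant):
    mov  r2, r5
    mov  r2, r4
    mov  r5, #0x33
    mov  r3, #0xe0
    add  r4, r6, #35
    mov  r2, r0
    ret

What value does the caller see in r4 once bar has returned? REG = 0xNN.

prologue: push r3 -> mem[0xe2]=0x16, sp=0xe2
body[0] mov  r2, r5 -> r2=0x50
body[1] mov  r2, r4 -> r2=0x6e
body[2] mov  r5, #0x33 -> r5=0x33
body[3] mov  r3, #0xe0 -> r3=0xe0
body[4] add  r4, r6, #35 -> r4=0xce
body[5] mov  r2, r0 -> r2=0xec
epilogue: pop r3=0x16, sp=0xe3
r4 is caller-saved -> body value

REG = 0xce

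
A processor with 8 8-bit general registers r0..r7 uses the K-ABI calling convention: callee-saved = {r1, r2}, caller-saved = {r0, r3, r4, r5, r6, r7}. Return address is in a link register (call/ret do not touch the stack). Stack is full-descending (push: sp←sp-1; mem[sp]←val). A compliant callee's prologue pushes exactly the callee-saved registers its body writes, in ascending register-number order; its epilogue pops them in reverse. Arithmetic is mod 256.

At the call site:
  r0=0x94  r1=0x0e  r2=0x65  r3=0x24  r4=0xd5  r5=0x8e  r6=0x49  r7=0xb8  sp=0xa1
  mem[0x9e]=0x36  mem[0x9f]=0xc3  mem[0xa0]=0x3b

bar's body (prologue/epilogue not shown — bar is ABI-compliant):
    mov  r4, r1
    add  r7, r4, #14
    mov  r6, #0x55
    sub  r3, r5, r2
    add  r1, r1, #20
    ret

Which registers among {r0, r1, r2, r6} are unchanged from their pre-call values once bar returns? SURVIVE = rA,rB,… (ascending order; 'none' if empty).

SURVIVE = r0,r1,r2

prologue: push r1 -> mem[0xa0]=0x0e, sp=0xa0
body[0] mov  r4, r1 -> r4=0x0e
body[1] add  r7, r4, #14 -> r7=0x1c
body[2] mov  r6, #0x55 -> r6=0x55
body[3] sub  r3, r5, r2 -> r3=0x29
body[4] add  r1, r1, #20 -> r1=0x22
epilogue: pop r1=0x0e, sp=0xa1
r0: caller-saved, written=False
r1: callee-saved, written=True
r2: callee-saved, written=False
r6: caller-saved, written=True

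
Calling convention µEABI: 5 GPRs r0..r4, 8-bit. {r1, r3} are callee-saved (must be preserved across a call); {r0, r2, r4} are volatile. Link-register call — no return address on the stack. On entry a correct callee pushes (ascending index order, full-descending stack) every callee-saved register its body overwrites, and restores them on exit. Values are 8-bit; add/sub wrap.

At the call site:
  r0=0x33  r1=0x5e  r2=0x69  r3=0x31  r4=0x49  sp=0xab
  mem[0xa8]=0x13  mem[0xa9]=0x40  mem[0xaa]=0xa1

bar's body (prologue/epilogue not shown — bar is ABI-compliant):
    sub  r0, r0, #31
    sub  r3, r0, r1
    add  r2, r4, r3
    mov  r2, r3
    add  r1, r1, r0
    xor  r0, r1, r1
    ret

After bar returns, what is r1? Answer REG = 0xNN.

REG = 0x5e

prologue: push r1 -> mem[0xaa]=0x5e, sp=0xaa
prologue: push r3 -> mem[0xa9]=0x31, sp=0xa9
body[0] sub  r0, r0, #31 -> r0=0x14
body[1] sub  r3, r0, r1 -> r3=0xb6
body[2] add  r2, r4, r3 -> r2=0xff
body[3] mov  r2, r3 -> r2=0xb6
body[4] add  r1, r1, r0 -> r1=0x72
body[5] xor  r0, r1, r1 -> r0=0x00
epilogue: pop r3=0x31, sp=0xaa
epilogue: pop r1=0x5e, sp=0xab
r1 is callee-saved -> restored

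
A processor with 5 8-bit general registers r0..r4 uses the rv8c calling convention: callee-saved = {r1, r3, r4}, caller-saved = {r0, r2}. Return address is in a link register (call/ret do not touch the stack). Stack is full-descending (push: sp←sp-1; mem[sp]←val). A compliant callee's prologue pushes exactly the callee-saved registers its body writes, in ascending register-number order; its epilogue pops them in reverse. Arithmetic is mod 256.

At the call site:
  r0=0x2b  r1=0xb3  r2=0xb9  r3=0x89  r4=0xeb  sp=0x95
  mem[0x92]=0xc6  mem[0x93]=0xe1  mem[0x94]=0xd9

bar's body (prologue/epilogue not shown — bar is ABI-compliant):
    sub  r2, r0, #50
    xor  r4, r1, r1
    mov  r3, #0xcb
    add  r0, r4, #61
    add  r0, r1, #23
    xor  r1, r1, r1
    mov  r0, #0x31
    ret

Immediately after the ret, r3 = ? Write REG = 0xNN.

REG = 0x89

prologue: push r1 → mem[0x94]=0xb3, sp=0x94
prologue: push r3 → mem[0x93]=0x89, sp=0x93
prologue: push r4 → mem[0x92]=0xeb, sp=0x92
body[0] sub  r2, r0, #50 → r2=0xf9
body[1] xor  r4, r1, r1 → r4=0x00
body[2] mov  r3, #0xcb → r3=0xcb
body[3] add  r0, r4, #61 → r0=0x3d
body[4] add  r0, r1, #23 → r0=0xca
body[5] xor  r1, r1, r1 → r1=0x00
body[6] mov  r0, #0x31 → r0=0x31
epilogue: pop r4=0xeb, sp=0x93
epilogue: pop r3=0x89, sp=0x94
epilogue: pop r1=0xb3, sp=0x95
r3 is callee-saved → restored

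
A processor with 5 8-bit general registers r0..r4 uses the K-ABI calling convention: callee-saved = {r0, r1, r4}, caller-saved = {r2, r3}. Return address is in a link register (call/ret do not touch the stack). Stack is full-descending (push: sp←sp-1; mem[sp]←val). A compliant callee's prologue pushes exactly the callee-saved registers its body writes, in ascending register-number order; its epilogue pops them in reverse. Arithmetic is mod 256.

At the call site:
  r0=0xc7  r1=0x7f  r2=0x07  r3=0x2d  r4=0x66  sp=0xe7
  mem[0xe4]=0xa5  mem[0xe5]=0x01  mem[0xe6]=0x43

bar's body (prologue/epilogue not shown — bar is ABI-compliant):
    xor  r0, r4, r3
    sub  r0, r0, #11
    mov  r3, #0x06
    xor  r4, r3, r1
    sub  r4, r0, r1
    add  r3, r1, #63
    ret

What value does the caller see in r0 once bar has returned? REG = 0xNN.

REG = 0xc7

prologue: push r0 → mem[0xe6]=0xc7, sp=0xe6
prologue: push r4 → mem[0xe5]=0x66, sp=0xe5
body[0] xor  r0, r4, r3 → r0=0x4b
body[1] sub  r0, r0, #11 → r0=0x40
body[2] mov  r3, #0x06 → r3=0x06
body[3] xor  r4, r3, r1 → r4=0x79
body[4] sub  r4, r0, r1 → r4=0xc1
body[5] add  r3, r1, #63 → r3=0xbe
epilogue: pop r4=0x66, sp=0xe6
epilogue: pop r0=0xc7, sp=0xe7
r0 is callee-saved → restored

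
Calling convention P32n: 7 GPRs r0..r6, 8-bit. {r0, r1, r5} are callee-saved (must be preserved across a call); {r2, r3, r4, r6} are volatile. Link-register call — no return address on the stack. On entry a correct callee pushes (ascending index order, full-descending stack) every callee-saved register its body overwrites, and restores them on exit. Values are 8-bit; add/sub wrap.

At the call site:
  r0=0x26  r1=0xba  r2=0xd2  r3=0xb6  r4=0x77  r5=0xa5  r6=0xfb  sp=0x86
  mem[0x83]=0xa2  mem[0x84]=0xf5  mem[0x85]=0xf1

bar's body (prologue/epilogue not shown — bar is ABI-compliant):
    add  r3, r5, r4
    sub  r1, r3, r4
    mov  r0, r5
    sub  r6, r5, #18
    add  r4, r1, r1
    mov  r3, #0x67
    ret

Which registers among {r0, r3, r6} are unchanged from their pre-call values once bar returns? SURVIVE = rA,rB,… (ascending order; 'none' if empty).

prologue: push r0 → mem[0x85]=0x26, sp=0x85
prologue: push r1 → mem[0x84]=0xba, sp=0x84
body[0] add  r3, r5, r4 → r3=0x1c
body[1] sub  r1, r3, r4 → r1=0xa5
body[2] mov  r0, r5 → r0=0xa5
body[3] sub  r6, r5, #18 → r6=0x93
body[4] add  r4, r1, r1 → r4=0x4a
body[5] mov  r3, #0x67 → r3=0x67
epilogue: pop r1=0xba, sp=0x85
epilogue: pop r0=0x26, sp=0x86
r0: callee-saved, written=True
r3: caller-saved, written=True
r6: caller-saved, written=True

SURVIVE = r0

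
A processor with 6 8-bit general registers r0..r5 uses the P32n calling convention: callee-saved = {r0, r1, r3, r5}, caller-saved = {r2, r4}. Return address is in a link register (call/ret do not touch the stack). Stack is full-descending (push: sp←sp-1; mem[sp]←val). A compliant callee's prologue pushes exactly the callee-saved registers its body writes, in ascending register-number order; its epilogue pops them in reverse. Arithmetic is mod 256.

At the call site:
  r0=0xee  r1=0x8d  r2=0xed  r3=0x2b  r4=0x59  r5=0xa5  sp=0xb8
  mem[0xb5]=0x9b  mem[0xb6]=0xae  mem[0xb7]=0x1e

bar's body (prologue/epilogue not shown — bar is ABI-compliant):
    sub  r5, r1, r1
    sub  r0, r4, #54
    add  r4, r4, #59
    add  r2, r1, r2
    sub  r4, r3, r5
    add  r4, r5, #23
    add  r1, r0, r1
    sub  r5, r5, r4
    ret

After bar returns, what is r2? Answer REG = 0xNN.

REG = 0x7a

prologue: push r0 → mem[0xb7]=0xee, sp=0xb7
prologue: push r1 → mem[0xb6]=0x8d, sp=0xb6
prologue: push r5 → mem[0xb5]=0xa5, sp=0xb5
body[0] sub  r5, r1, r1 → r5=0x00
body[1] sub  r0, r4, #54 → r0=0x23
body[2] add  r4, r4, #59 → r4=0x94
body[3] add  r2, r1, r2 → r2=0x7a
body[4] sub  r4, r3, r5 → r4=0x2b
body[5] add  r4, r5, #23 → r4=0x17
body[6] add  r1, r0, r1 → r1=0xb0
body[7] sub  r5, r5, r4 → r5=0xe9
epilogue: pop r5=0xa5, sp=0xb6
epilogue: pop r1=0x8d, sp=0xb7
epilogue: pop r0=0xee, sp=0xb8
r2 is caller-saved → body value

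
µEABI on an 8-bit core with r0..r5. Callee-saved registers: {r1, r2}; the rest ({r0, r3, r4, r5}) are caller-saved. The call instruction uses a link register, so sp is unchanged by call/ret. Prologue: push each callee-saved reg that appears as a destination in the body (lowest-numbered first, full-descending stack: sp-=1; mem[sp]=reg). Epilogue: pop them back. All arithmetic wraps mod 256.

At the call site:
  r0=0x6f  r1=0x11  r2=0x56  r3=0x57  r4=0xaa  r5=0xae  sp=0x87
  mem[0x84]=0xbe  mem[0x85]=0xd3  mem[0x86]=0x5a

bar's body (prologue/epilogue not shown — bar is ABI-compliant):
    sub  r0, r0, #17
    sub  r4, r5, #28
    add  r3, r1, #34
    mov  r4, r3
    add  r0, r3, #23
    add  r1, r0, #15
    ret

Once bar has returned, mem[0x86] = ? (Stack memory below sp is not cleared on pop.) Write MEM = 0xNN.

prologue: push r1 → mem[0x86]=0x11, sp=0x86
body[0] sub  r0, r0, #17 → r0=0x5e
body[1] sub  r4, r5, #28 → r4=0x92
body[2] add  r3, r1, #34 → r3=0x33
body[3] mov  r4, r3 → r4=0x33
body[4] add  r0, r3, #23 → r0=0x4a
body[5] add  r1, r0, #15 → r1=0x59
epilogue: pop r1=0x11, sp=0x87
prologue pushed ['r1'] at ['0x86']

MEM = 0x11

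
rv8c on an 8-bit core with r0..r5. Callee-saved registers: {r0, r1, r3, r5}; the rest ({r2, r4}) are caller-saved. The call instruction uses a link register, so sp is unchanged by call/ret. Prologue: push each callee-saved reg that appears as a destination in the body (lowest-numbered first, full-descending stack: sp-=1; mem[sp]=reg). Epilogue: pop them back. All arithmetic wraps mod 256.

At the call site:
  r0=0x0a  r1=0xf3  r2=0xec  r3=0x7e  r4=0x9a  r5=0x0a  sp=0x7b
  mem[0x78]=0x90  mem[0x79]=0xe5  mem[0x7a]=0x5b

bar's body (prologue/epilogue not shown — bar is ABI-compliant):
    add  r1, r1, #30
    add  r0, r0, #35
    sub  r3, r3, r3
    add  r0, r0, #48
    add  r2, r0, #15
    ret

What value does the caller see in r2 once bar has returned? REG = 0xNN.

REG = 0x6c

prologue: push r0 -> mem[0x7a]=0x0a, sp=0x7a
prologue: push r1 -> mem[0x79]=0xf3, sp=0x79
prologue: push r3 -> mem[0x78]=0x7e, sp=0x78
body[0] add  r1, r1, #30 -> r1=0x11
body[1] add  r0, r0, #35 -> r0=0x2d
body[2] sub  r3, r3, r3 -> r3=0x00
body[3] add  r0, r0, #48 -> r0=0x5d
body[4] add  r2, r0, #15 -> r2=0x6c
epilogue: pop r3=0x7e, sp=0x79
epilogue: pop r1=0xf3, sp=0x7a
epilogue: pop r0=0x0a, sp=0x7b
r2 is caller-saved -> body value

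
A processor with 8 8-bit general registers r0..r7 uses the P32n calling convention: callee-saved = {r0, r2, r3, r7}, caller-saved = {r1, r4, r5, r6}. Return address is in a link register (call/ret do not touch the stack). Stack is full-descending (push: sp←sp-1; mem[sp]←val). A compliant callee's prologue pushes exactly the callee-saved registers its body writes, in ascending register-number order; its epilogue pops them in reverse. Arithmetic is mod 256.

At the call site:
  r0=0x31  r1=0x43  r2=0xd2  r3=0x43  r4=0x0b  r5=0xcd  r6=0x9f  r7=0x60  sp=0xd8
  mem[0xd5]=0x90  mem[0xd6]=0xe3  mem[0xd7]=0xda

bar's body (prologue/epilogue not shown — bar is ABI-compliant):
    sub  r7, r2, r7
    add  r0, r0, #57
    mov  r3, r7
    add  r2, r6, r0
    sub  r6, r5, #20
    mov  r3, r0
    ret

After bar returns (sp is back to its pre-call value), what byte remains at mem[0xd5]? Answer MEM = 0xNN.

prologue: push r0 → mem[0xd7]=0x31, sp=0xd7
prologue: push r2 → mem[0xd6]=0xd2, sp=0xd6
prologue: push r3 → mem[0xd5]=0x43, sp=0xd5
prologue: push r7 → mem[0xd4]=0x60, sp=0xd4
body[0] sub  r7, r2, r7 → r7=0x72
body[1] add  r0, r0, #57 → r0=0x6a
body[2] mov  r3, r7 → r3=0x72
body[3] add  r2, r6, r0 → r2=0x09
body[4] sub  r6, r5, #20 → r6=0xb9
body[5] mov  r3, r0 → r3=0x6a
epilogue: pop r7=0x60, sp=0xd5
epilogue: pop r3=0x43, sp=0xd6
epilogue: pop r2=0xd2, sp=0xd7
epilogue: pop r0=0x31, sp=0xd8
prologue pushed ['r0', 'r2', 'r3', 'r7'] at ['0xd7', '0xd6', '0xd5', '0xd4']

MEM = 0x43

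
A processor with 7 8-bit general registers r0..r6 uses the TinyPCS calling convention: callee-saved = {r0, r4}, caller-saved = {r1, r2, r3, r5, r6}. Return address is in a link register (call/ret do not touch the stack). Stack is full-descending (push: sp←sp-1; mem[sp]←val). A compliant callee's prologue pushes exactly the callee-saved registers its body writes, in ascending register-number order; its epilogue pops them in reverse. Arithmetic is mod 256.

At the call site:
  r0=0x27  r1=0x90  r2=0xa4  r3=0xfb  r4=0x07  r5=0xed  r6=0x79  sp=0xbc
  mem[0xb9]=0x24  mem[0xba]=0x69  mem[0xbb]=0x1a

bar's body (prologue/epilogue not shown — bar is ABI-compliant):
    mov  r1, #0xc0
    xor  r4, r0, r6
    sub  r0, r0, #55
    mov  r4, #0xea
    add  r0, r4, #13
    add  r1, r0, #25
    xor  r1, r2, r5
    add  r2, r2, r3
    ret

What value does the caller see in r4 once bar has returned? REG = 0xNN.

REG = 0x07

prologue: push r0 → mem[0xbb]=0x27, sp=0xbb
prologue: push r4 → mem[0xba]=0x07, sp=0xba
body[0] mov  r1, #0xc0 → r1=0xc0
body[1] xor  r4, r0, r6 → r4=0x5e
body[2] sub  r0, r0, #55 → r0=0xf0
body[3] mov  r4, #0xea → r4=0xea
body[4] add  r0, r4, #13 → r0=0xf7
body[5] add  r1, r0, #25 → r1=0x10
body[6] xor  r1, r2, r5 → r1=0x49
body[7] add  r2, r2, r3 → r2=0x9f
epilogue: pop r4=0x07, sp=0xbb
epilogue: pop r0=0x27, sp=0xbc
r4 is callee-saved → restored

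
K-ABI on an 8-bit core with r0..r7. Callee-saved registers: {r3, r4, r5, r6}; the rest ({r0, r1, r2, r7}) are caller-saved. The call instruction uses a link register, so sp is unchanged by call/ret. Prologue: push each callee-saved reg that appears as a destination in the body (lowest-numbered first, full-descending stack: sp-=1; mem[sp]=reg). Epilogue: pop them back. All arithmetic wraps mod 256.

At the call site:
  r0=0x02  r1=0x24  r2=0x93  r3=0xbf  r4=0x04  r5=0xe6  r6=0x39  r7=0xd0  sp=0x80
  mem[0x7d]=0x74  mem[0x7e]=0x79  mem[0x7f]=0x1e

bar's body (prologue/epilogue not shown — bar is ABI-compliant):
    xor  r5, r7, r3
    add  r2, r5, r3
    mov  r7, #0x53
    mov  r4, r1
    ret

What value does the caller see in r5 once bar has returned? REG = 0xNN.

prologue: push r4 -> mem[0x7f]=0x04, sp=0x7f
prologue: push r5 -> mem[0x7e]=0xe6, sp=0x7e
body[0] xor  r5, r7, r3 -> r5=0x6f
body[1] add  r2, r5, r3 -> r2=0x2e
body[2] mov  r7, #0x53 -> r7=0x53
body[3] mov  r4, r1 -> r4=0x24
epilogue: pop r5=0xe6, sp=0x7f
epilogue: pop r4=0x04, sp=0x80
r5 is callee-saved -> restored

REG = 0xe6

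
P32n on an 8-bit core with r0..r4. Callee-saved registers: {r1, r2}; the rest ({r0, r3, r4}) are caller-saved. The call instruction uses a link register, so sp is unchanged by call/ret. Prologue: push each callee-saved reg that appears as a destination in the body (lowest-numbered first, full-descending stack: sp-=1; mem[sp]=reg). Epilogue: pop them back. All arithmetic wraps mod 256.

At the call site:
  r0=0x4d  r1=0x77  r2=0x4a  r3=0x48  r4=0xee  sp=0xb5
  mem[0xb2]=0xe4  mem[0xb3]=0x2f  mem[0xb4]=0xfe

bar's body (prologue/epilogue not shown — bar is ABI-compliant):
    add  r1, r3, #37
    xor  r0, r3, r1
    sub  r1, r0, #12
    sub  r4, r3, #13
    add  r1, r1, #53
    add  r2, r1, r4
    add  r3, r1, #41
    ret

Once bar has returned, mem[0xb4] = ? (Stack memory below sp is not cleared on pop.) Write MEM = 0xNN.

MEM = 0x77

prologue: push r1 -> mem[0xb4]=0x77, sp=0xb4
prologue: push r2 -> mem[0xb3]=0x4a, sp=0xb3
body[0] add  r1, r3, #37 -> r1=0x6d
body[1] xor  r0, r3, r1 -> r0=0x25
body[2] sub  r1, r0, #12 -> r1=0x19
body[3] sub  r4, r3, #13 -> r4=0x3b
body[4] add  r1, r1, #53 -> r1=0x4e
body[5] add  r2, r1, r4 -> r2=0x89
body[6] add  r3, r1, #41 -> r3=0x77
epilogue: pop r2=0x4a, sp=0xb4
epilogue: pop r1=0x77, sp=0xb5
prologue pushed ['r1', 'r2'] at ['0xb4', '0xb3']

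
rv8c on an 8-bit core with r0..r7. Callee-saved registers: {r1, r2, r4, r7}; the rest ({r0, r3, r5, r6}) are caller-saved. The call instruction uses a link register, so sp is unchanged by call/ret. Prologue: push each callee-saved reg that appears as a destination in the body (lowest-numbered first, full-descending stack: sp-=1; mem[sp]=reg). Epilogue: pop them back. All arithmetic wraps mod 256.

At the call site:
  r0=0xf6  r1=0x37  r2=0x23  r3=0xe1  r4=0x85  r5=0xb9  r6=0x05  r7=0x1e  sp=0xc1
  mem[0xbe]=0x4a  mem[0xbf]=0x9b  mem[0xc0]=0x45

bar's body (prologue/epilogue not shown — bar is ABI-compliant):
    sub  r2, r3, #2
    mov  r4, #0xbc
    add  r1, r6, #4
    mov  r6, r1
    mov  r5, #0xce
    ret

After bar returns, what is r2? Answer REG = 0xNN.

prologue: push r1 → mem[0xc0]=0x37, sp=0xc0
prologue: push r2 → mem[0xbf]=0x23, sp=0xbf
prologue: push r4 → mem[0xbe]=0x85, sp=0xbe
body[0] sub  r2, r3, #2 → r2=0xdf
body[1] mov  r4, #0xbc → r4=0xbc
body[2] add  r1, r6, #4 → r1=0x09
body[3] mov  r6, r1 → r6=0x09
body[4] mov  r5, #0xce → r5=0xce
epilogue: pop r4=0x85, sp=0xbf
epilogue: pop r2=0x23, sp=0xc0
epilogue: pop r1=0x37, sp=0xc1
r2 is callee-saved → restored

REG = 0x23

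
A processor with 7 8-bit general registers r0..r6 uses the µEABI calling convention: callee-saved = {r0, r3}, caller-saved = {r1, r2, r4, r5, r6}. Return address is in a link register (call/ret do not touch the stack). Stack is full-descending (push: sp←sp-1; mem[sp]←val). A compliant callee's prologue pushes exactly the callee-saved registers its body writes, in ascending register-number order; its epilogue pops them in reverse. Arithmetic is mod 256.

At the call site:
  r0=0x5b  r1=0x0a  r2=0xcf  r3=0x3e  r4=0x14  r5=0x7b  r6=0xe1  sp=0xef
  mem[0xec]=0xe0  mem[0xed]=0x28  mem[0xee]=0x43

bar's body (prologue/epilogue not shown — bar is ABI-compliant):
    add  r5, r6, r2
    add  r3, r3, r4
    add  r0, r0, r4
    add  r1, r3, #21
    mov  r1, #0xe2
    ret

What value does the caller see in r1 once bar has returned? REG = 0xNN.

REG = 0xe2

prologue: push r0 -> mem[0xee]=0x5b, sp=0xee
prologue: push r3 -> mem[0xed]=0x3e, sp=0xed
body[0] add  r5, r6, r2 -> r5=0xb0
body[1] add  r3, r3, r4 -> r3=0x52
body[2] add  r0, r0, r4 -> r0=0x6f
body[3] add  r1, r3, #21 -> r1=0x67
body[4] mov  r1, #0xe2 -> r1=0xe2
epilogue: pop r3=0x3e, sp=0xee
epilogue: pop r0=0x5b, sp=0xef
r1 is caller-saved -> body value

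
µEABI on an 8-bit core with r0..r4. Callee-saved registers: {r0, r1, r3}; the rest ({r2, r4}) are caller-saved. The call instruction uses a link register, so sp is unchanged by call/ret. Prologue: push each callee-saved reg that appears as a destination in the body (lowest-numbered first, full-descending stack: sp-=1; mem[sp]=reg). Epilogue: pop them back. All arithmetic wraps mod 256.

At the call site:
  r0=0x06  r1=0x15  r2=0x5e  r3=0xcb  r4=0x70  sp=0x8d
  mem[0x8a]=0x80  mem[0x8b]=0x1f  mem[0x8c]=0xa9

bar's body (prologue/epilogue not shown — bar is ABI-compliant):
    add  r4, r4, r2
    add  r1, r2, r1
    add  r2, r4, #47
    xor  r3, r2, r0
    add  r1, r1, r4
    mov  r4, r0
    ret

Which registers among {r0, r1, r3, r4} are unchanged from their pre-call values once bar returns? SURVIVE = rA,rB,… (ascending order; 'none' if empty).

SURVIVE = r0,r1,r3

prologue: push r1 -> mem[0x8c]=0x15, sp=0x8c
prologue: push r3 -> mem[0x8b]=0xcb, sp=0x8b
body[0] add  r4, r4, r2 -> r4=0xce
body[1] add  r1, r2, r1 -> r1=0x73
body[2] add  r2, r4, #47 -> r2=0xfd
body[3] xor  r3, r2, r0 -> r3=0xfb
body[4] add  r1, r1, r4 -> r1=0x41
body[5] mov  r4, r0 -> r4=0x06
epilogue: pop r3=0xcb, sp=0x8c
epilogue: pop r1=0x15, sp=0x8d
r0: callee-saved, written=False
r1: callee-saved, written=True
r3: callee-saved, written=True
r4: caller-saved, written=True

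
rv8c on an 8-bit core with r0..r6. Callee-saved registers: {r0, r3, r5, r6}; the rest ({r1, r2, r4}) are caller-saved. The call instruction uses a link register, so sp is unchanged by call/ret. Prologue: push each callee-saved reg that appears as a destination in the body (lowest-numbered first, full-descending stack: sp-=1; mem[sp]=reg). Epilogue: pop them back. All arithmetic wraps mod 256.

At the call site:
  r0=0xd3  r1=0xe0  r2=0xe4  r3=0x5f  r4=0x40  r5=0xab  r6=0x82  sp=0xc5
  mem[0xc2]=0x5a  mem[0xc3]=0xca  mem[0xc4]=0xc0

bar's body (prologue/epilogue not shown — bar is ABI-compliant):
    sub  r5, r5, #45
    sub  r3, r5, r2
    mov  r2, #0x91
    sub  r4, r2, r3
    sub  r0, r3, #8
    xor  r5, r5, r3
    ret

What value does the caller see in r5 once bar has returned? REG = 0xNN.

REG = 0xab

prologue: push r0 → mem[0xc4]=0xd3, sp=0xc4
prologue: push r3 → mem[0xc3]=0x5f, sp=0xc3
prologue: push r5 → mem[0xc2]=0xab, sp=0xc2
body[0] sub  r5, r5, #45 → r5=0x7e
body[1] sub  r3, r5, r2 → r3=0x9a
body[2] mov  r2, #0x91 → r2=0x91
body[3] sub  r4, r2, r3 → r4=0xf7
body[4] sub  r0, r3, #8 → r0=0x92
body[5] xor  r5, r5, r3 → r5=0xe4
epilogue: pop r5=0xab, sp=0xc3
epilogue: pop r3=0x5f, sp=0xc4
epilogue: pop r0=0xd3, sp=0xc5
r5 is callee-saved → restored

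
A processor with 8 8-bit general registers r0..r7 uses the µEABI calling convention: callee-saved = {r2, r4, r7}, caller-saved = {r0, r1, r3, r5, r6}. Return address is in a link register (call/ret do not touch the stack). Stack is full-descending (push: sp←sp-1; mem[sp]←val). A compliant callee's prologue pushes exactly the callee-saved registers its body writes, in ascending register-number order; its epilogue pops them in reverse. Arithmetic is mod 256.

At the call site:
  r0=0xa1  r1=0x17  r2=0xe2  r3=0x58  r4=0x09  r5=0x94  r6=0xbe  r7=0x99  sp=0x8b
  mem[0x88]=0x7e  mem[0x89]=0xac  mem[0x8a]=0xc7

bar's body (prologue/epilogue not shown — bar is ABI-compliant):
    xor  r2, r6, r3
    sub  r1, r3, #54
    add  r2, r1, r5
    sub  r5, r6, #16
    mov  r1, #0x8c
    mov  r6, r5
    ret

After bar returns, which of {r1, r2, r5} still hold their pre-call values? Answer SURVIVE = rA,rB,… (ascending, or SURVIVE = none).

SURVIVE = r2

prologue: push r2 → mem[0x8a]=0xe2, sp=0x8a
body[0] xor  r2, r6, r3 → r2=0xe6
body[1] sub  r1, r3, #54 → r1=0x22
body[2] add  r2, r1, r5 → r2=0xb6
body[3] sub  r5, r6, #16 → r5=0xae
body[4] mov  r1, #0x8c → r1=0x8c
body[5] mov  r6, r5 → r6=0xae
epilogue: pop r2=0xe2, sp=0x8b
r1: caller-saved, written=True
r2: callee-saved, written=True
r5: caller-saved, written=True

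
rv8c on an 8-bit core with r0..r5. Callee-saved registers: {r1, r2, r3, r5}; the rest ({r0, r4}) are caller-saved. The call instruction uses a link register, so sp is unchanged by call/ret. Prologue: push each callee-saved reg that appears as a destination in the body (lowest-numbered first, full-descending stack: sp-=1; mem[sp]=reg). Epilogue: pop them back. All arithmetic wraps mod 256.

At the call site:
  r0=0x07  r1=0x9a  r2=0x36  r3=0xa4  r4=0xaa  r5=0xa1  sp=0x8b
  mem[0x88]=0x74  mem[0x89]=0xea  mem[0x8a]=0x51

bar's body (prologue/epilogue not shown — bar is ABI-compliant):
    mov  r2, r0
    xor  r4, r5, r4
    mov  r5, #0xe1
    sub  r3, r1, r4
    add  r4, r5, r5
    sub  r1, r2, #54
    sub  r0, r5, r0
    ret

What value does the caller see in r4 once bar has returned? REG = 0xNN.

prologue: push r1 -> mem[0x8a]=0x9a, sp=0x8a
prologue: push r2 -> mem[0x89]=0x36, sp=0x89
prologue: push r3 -> mem[0x88]=0xa4, sp=0x88
prologue: push r5 -> mem[0x87]=0xa1, sp=0x87
body[0] mov  r2, r0 -> r2=0x07
body[1] xor  r4, r5, r4 -> r4=0x0b
body[2] mov  r5, #0xe1 -> r5=0xe1
body[3] sub  r3, r1, r4 -> r3=0x8f
body[4] add  r4, r5, r5 -> r4=0xc2
body[5] sub  r1, r2, #54 -> r1=0xd1
body[6] sub  r0, r5, r0 -> r0=0xda
epilogue: pop r5=0xa1, sp=0x88
epilogue: pop r3=0xa4, sp=0x89
epilogue: pop r2=0x36, sp=0x8a
epilogue: pop r1=0x9a, sp=0x8b
r4 is caller-saved -> body value

REG = 0xc2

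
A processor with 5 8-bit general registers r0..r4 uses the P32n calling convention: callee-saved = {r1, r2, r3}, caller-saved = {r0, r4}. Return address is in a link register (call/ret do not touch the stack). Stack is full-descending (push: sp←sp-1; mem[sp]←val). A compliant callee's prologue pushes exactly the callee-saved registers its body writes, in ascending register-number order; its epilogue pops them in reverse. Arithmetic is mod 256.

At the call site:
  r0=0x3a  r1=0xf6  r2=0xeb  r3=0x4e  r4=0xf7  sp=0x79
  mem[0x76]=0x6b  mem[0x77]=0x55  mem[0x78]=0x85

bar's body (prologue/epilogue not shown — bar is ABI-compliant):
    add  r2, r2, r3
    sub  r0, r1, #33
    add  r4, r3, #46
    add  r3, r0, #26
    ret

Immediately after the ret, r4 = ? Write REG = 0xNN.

REG = 0x7c

prologue: push r2 -> mem[0x78]=0xeb, sp=0x78
prologue: push r3 -> mem[0x77]=0x4e, sp=0x77
body[0] add  r2, r2, r3 -> r2=0x39
body[1] sub  r0, r1, #33 -> r0=0xd5
body[2] add  r4, r3, #46 -> r4=0x7c
body[3] add  r3, r0, #26 -> r3=0xef
epilogue: pop r3=0x4e, sp=0x78
epilogue: pop r2=0xeb, sp=0x79
r4 is caller-saved -> body value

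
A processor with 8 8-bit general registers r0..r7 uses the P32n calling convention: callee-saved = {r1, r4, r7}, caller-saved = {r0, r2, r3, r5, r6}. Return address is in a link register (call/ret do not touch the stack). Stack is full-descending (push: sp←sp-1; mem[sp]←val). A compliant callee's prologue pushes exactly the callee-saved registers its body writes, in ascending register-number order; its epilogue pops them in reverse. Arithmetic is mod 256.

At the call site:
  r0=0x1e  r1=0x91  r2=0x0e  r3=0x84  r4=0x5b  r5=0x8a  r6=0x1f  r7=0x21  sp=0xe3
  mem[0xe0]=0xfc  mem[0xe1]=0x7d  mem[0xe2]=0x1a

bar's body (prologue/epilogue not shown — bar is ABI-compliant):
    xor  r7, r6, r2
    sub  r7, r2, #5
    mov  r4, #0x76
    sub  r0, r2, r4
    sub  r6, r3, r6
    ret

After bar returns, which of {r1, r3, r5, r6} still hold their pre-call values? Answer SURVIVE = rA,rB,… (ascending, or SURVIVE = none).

prologue: push r4 → mem[0xe2]=0x5b, sp=0xe2
prologue: push r7 → mem[0xe1]=0x21, sp=0xe1
body[0] xor  r7, r6, r2 → r7=0x11
body[1] sub  r7, r2, #5 → r7=0x09
body[2] mov  r4, #0x76 → r4=0x76
body[3] sub  r0, r2, r4 → r0=0x98
body[4] sub  r6, r3, r6 → r6=0x65
epilogue: pop r7=0x21, sp=0xe2
epilogue: pop r4=0x5b, sp=0xe3
r1: callee-saved, written=False
r3: caller-saved, written=False
r5: caller-saved, written=False
r6: caller-saved, written=True

SURVIVE = r1,r3,r5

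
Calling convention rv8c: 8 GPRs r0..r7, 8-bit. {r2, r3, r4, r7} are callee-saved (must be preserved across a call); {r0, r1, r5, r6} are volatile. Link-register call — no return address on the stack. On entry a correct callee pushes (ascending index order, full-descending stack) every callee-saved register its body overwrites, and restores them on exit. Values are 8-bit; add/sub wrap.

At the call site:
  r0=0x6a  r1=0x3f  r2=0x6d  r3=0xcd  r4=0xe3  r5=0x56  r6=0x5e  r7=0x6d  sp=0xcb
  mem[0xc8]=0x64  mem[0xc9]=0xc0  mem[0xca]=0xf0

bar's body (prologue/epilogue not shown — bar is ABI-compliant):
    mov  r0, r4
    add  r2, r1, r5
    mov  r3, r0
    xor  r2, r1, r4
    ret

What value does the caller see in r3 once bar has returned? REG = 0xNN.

prologue: push r2 -> mem[0xca]=0x6d, sp=0xca
prologue: push r3 -> mem[0xc9]=0xcd, sp=0xc9
body[0] mov  r0, r4 -> r0=0xe3
body[1] add  r2, r1, r5 -> r2=0x95
body[2] mov  r3, r0 -> r3=0xe3
body[3] xor  r2, r1, r4 -> r2=0xdc
epilogue: pop r3=0xcd, sp=0xca
epilogue: pop r2=0x6d, sp=0xcb
r3 is callee-saved -> restored

REG = 0xcd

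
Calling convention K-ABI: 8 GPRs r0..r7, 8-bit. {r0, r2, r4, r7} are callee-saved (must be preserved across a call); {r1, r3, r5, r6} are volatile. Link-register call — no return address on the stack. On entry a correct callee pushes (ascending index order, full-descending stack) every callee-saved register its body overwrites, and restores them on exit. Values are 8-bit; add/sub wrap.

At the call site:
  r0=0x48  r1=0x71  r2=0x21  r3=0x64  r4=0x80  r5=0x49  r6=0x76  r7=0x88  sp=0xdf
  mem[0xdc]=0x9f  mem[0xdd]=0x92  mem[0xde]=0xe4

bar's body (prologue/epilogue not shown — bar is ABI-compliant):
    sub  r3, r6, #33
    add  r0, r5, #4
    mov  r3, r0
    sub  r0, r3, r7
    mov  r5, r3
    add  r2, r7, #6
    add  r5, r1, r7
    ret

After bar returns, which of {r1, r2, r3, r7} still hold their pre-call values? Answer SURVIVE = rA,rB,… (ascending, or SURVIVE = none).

SURVIVE = r1,r2,r7

prologue: push r0 → mem[0xde]=0x48, sp=0xde
prologue: push r2 → mem[0xdd]=0x21, sp=0xdd
body[0] sub  r3, r6, #33 → r3=0x55
body[1] add  r0, r5, #4 → r0=0x4d
body[2] mov  r3, r0 → r3=0x4d
body[3] sub  r0, r3, r7 → r0=0xc5
body[4] mov  r5, r3 → r5=0x4d
body[5] add  r2, r7, #6 → r2=0x8e
body[6] add  r5, r1, r7 → r5=0xf9
epilogue: pop r2=0x21, sp=0xde
epilogue: pop r0=0x48, sp=0xdf
r1: caller-saved, written=False
r2: callee-saved, written=True
r3: caller-saved, written=True
r7: callee-saved, written=False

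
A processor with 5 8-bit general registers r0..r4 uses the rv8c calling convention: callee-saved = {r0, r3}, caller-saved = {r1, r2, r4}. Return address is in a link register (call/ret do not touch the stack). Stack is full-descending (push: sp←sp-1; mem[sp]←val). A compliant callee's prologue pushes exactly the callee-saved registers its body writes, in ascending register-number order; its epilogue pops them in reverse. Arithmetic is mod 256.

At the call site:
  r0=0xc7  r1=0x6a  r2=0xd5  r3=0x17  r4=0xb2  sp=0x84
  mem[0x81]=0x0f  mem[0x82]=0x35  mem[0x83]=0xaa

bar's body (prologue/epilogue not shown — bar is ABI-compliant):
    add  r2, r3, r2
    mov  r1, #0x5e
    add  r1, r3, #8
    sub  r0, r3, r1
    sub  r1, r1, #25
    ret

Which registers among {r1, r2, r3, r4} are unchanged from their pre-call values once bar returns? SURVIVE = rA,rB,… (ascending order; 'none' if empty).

prologue: push r0 -> mem[0x83]=0xc7, sp=0x83
body[0] add  r2, r3, r2 -> r2=0xec
body[1] mov  r1, #0x5e -> r1=0x5e
body[2] add  r1, r3, #8 -> r1=0x1f
body[3] sub  r0, r3, r1 -> r0=0xf8
body[4] sub  r1, r1, #25 -> r1=0x06
epilogue: pop r0=0xc7, sp=0x84
r1: caller-saved, written=True
r2: caller-saved, written=True
r3: callee-saved, written=False
r4: caller-saved, written=False

SURVIVE = r3,r4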